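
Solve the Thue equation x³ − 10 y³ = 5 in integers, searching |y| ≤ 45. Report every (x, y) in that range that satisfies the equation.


The equation is x³ - 10y³ = 5. For fixed y, x³ = 10·y³ + 5, so a solution requires the RHS to be a perfect cube.
Strategy: iterate y from -45 to 45, compute RHS = 10·y³ + 5, and check whether it is a (positive or negative) perfect cube.
Check small values of y:
  y = 0: RHS = 5 is not a perfect cube.
  y = 1: RHS = 15 is not a perfect cube.
  y = -1: RHS = -5 is not a perfect cube.
  y = 2: RHS = 85 is not a perfect cube.
  y = -2: RHS = -75 is not a perfect cube.
  y = 3: RHS = 275 is not a perfect cube.
  y = -3: RHS = -265 is not a perfect cube.
Continuing the search up to |y| = 45 finds no solutions either.
No (x, y) in the scanned range satisfies the equation.

No integer solutions with |y| ≤ 45.


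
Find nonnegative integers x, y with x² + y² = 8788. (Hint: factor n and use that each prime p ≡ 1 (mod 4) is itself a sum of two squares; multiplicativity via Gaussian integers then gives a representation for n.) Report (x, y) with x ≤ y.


Step 1: Factor n = 8788 = 2^2 · 13^3.
Step 2: Check the mod-4 condition on each prime factor: 2 = 2 (special); 13 ≡ 1 (mod 4), exponent 3.
All primes ≡ 3 (mod 4) appear to even exponent (or don't appear), so by the two-squares theorem n IS expressible as a sum of two squares.
Step 3: Build a representation. Group n = k² · m with k = 2 and m = 13 · 13 · 13 = 2197 (a product of primes ≡ 1 (mod 4)); a representation of m scales to one of n via (k·x)² + (k·y)² = k²(x² + y²). Each prime p ≡ 1 (mod 4) is itself a sum of two squares; find a² by testing p − a² for a perfect square:
  13: 13 − 1² = 12, 13 − 2² = 9 = 3² ⇒ 13 = 2² + 3².
  Combine using the Brahmagupta–Fibonacci identity (a² + b²)(c² + d²) = (ac − bd)² + (ad + bc)² = (ac + bd)² + (ad − bc)²:
  13 · 13 = 169: from (2² + 3²)(2² + 3²), take (2·2 − 3·3, 2·3 + 3·2) = (4 − 9, 6 + 6) = (-5, 12); dropping signs (only squares matter) gives (5, 12); check 5² + 12² = 25 + 144 = 169 ✓.
  169 · 13 = 2197: from (5² + 12²)(2² + 3²), take (5·2 − 12·3, 5·3 + 12·2) = (10 − 36, 15 + 24) = (-26, 39); dropping signs (only squares matter) gives (26, 39); check 26² + 39² = 676 + 1521 = 2197 ✓.
  Scale by k = 2: (2·26, 2·39) = (52, 78).
Step 4: Order so x ≤ y and verify: 52² + 78² = 2704 + 6084 = 8788 = n. ✓

n = 8788 = 52² + 78² (one valid representation with x ≤ y).


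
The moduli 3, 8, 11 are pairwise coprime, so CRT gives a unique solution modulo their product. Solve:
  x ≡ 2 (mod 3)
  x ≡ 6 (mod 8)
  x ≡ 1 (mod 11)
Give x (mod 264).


Moduli 3, 8, 11 are pairwise coprime; by CRT there is a unique solution modulo M = 3 · 8 · 11 = 264.
Solve pairwise, accumulating the modulus:
  Start with x ≡ 2 (mod 3).
  Combine with x ≡ 6 (mod 8): since gcd(3, 8) = 1, we get a unique residue mod 24.
    Write x = 2 + 3·t and substitute into x ≡ 6 (mod 8): 3·t ≡ 6 − 2 = 4 (mod 8).
    The inverse of 3 mod 8 is 3 (since 3·3 = 9 = 1·8 + 1), so t ≡ 3·4 = 12 ≡ 4 (mod 8).
    Then x = 2 + 3·4 = 14, valid modulo lcm(3, 8) = 24: x ≡ 14 (mod 24).
  Combine with x ≡ 1 (mod 11): since gcd(24, 11) = 1, we get a unique residue mod 264.
    Write x = 14 + 24·t and substitute into x ≡ 1 (mod 11): 24·t ≡ 1 − 14 = -13 (mod 11).
    Reduce coefficients mod 11: 2·t ≡ 9 (mod 11).
    The inverse of 2 mod 11 is 6 (since 2·6 = 12 = 1·11 + 1), so t ≡ 6·9 = 54 ≡ 10 (mod 11).
    Then x = 14 + 24·10 = 254, valid modulo lcm(24, 11) = 264: x ≡ 254 (mod 264).
Verify: 254 mod 3 = 2 ✓, 254 mod 8 = 6 ✓, 254 mod 11 = 1 ✓.

x ≡ 254 (mod 264).


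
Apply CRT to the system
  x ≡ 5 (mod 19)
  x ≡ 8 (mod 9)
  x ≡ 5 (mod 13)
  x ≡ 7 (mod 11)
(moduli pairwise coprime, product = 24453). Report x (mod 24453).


Product of moduli M = 19 · 9 · 13 · 11 = 24453.
Merge one congruence at a time:
  Start: x ≡ 5 (mod 19).
  Combine with x ≡ 8 (mod 9); new modulus lcm = 171.
    Write x = 5 + 19·t and substitute into x ≡ 8 (mod 9): 19·t ≡ 8 − 5 = 3 (mod 9).
    Reduce coefficients mod 9: 1·t ≡ 3 (mod 9).
    So t ≡ 3 (mod 9).
    Then x = 5 + 19·3 = 62, valid modulo lcm(19, 9) = 171: x ≡ 62 (mod 171).
  Combine with x ≡ 5 (mod 13); new modulus lcm = 2223.
    Write x = 62 + 171·t and substitute into x ≡ 5 (mod 13): 171·t ≡ 5 − 62 = -57 (mod 13).
    Reduce coefficients mod 13: 2·t ≡ 8 (mod 13).
    The inverse of 2 mod 13 is 7 (since 2·7 = 14 = 1·13 + 1), so t ≡ 7·8 = 56 ≡ 4 (mod 13).
    Then x = 62 + 171·4 = 746, valid modulo lcm(171, 13) = 2223: x ≡ 746 (mod 2223).
  Combine with x ≡ 7 (mod 11); new modulus lcm = 24453.
    Write x = 746 + 2223·t and substitute into x ≡ 7 (mod 11): 2223·t ≡ 7 − 746 = -739 (mod 11).
    Reduce coefficients mod 11: 1·t ≡ 9 (mod 11).
    So t ≡ 9 (mod 11).
    Then x = 746 + 2223·9 = 20753, valid modulo lcm(2223, 11) = 24453: x ≡ 20753 (mod 24453).
Verify against each original: 20753 mod 19 = 5, 20753 mod 9 = 8, 20753 mod 13 = 5, 20753 mod 11 = 7.

x ≡ 20753 (mod 24453).


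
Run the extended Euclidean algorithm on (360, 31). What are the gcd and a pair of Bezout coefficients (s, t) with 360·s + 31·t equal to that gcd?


Euclidean algorithm on (360, 31) — divide until remainder is 0:
  360 = 11 · 31 + 19
  31 = 1 · 19 + 12
  19 = 1 · 12 + 7
  12 = 1 · 7 + 5
  7 = 1 · 5 + 2
  5 = 2 · 2 + 1
  2 = 2 · 1 + 0
gcd(360, 31) = 1.
Track Bezout coefficients alongside the remainders: start with r₀ = 360 = a·1 + b·0 (s = 1, t = 0) and r₁ = 31 = a·0 + b·1 (s = 0, t = 1); each new remainder r_{k+1} = r_{k-1} − q_k·r_k inherits s_{k+1} = s_{k-1} − q_k·s_k, t_{k+1} = t_{k-1} − q_k·t_k, so r_k = a·s_k + b·t_k at every step:
  q = 11: r = 19, s = 1 − 11·0 = 1, t = 0 − 11·1 = -11  (check: 360·1 + 31·(-11) = 19)
  q = 1: r = 12, s = 0 − 1·1 = -1, t = 1 − 1·(-11) = 12  (check: 360·(-1) + 31·12 = 12)
  q = 1: r = 7, s = 1 − 1·(-1) = 2, t = -11 − 1·12 = -23  (check: 360·2 + 31·(-23) = 7)
  q = 1: r = 5, s = -1 − 1·2 = -3, t = 12 − 1·(-23) = 35  (check: 360·(-3) + 31·35 = 5)
  q = 1: r = 2, s = 2 − 1·(-3) = 5, t = -23 − 1·35 = -58  (check: 360·5 + 31·(-58) = 2)
  q = 2: r = 1, s = -3 − 2·5 = -13, t = 35 − 2·(-58) = 151  (check: 360·(-13) + 31·151 = 1)
The row with r = 1 (the gcd) gives the Bezout coefficients s = -13, t = 151.
Result: 360 · (-13) + 31 · (151) = 1.

gcd(360, 31) = 1; s = -13, t = 151 (check: 360·(-13) + 31·151 = 1).


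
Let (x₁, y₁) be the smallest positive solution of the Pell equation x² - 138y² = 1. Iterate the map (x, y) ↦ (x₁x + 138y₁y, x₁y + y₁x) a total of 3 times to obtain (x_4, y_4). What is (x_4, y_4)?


Step 1: Find the fundamental solution (x₁, y₁) of x² - 138y² = 1.
  Expand √138 as a continued fraction. a₀ = ⌊√138⌋ = 11; iterate m_{k+1} = d_k·a_k − m_k, d_{k+1} = (138 − m_{k+1}²)/d_k, a_{k+1} = ⌊(a₀ + m_{k+1})/d_{k+1}⌋ (starting m₀ = 0, d₀ = 1), with convergents p_k = a_k·p_{k-1} + p_{k-2}, q_k = a_k·q_{k-1} + q_{k-2} (p₋₁ = 1, q₋₁ = 0):
  k = 0: a₀ = 11; p₀/q₀ = 11/1; p₀² − 138·q₀² = 121 − 138 = -17.
  k = 1: m = 11, d = 17, a = ⌊(11 + 11)/17⌋ = 1; p/q = (1·11 + 1)/(1·1 + 0) = 12/1; p² − 138·q² = 144 − 138 = 6.
  k = 2: m = 6, d = 6, a = ⌊(11 + 6)/6⌋ = 2; p/q = (2·12 + 11)/(2·1 + 1) = 35/3; p² − 138·q² = 1225 − 1242 = -17.
  k = 3: m = 6, d = 17, a = ⌊(11 + 6)/17⌋ = 1; p/q = (1·35 + 12)/(1·3 + 1) = 47/4; p² − 138·q² = 2209 − 2208 = 1.
  The first convergent with p² − 138·q² = 1 gives the fundamental solution (x₁, y₁) = (47, 4).
Step 2: Apply the recurrence (x_{n+1}, y_{n+1}) = (x₁x_n + 138y₁y_n, x₁y_n + y₁x_n) repeatedly.
  From (x_1, y_1) = (47, 4): x_2 = 47·47 + 138·4·4 = 4417; y_2 = 47·4 + 4·47 = 376.
  From (x_2, y_2) = (4417, 376): x_3 = 47·4417 + 138·4·376 = 415151; y_3 = 47·376 + 4·4417 = 35340.
  From (x_3, y_3) = (415151, 35340): x_4 = 47·415151 + 138·4·35340 = 39019777; y_4 = 47·35340 + 4·415151 = 3321584.
Step 3: Verify x_4² - 138·y_4² = 1522542997129729 - 1522542997129728 = 1 (should be 1). ✓

(x_1, y_1) = (47, 4); (x_4, y_4) = (39019777, 3321584).


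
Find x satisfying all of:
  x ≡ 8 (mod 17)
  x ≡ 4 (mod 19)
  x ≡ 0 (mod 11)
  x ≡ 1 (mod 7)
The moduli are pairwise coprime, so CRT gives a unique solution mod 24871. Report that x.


Product of moduli M = 17 · 19 · 11 · 7 = 24871.
Merge one congruence at a time:
  Start: x ≡ 8 (mod 17).
  Combine with x ≡ 4 (mod 19); new modulus lcm = 323.
    Write x = 8 + 17·t and substitute into x ≡ 4 (mod 19): 17·t ≡ 4 − 8 = -4 (mod 19).
    Reduce coefficients mod 19: 17·t ≡ 15 (mod 19).
    The inverse of 17 mod 19 is 9 (since 17·9 = 153 = 8·19 + 1), so t ≡ 9·15 = 135 ≡ 2 (mod 19).
    Then x = 8 + 17·2 = 42, valid modulo lcm(17, 19) = 323: x ≡ 42 (mod 323).
  Combine with x ≡ 0 (mod 11); new modulus lcm = 3553.
    Write x = 42 + 323·t and substitute into x ≡ 0 (mod 11): 323·t ≡ 0 − 42 = -42 (mod 11).
    Reduce coefficients mod 11: 4·t ≡ 2 (mod 11).
    The inverse of 4 mod 11 is 3 (since 4·3 = 12 = 1·11 + 1), so t ≡ 3·2 = 6 ≡ 6 (mod 11).
    Then x = 42 + 323·6 = 1980, valid modulo lcm(323, 11) = 3553: x ≡ 1980 (mod 3553).
  Combine with x ≡ 1 (mod 7); new modulus lcm = 24871.
    Write x = 1980 + 3553·t and substitute into x ≡ 1 (mod 7): 3553·t ≡ 1 − 1980 = -1979 (mod 7).
    Reduce coefficients mod 7: 4·t ≡ 2 (mod 7).
    The inverse of 4 mod 7 is 2 (since 4·2 = 8 = 1·7 + 1), so t ≡ 2·2 = 4 ≡ 4 (mod 7).
    Then x = 1980 + 3553·4 = 16192, valid modulo lcm(3553, 7) = 24871: x ≡ 16192 (mod 24871).
Verify against each original: 16192 mod 17 = 8, 16192 mod 19 = 4, 16192 mod 11 = 0, 16192 mod 7 = 1.

x ≡ 16192 (mod 24871).


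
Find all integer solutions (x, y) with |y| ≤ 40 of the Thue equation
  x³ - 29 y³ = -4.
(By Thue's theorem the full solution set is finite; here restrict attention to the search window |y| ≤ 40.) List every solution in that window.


The equation is x³ - 29y³ = -4. For fixed y, x³ = 29·y³ − 4, so a solution requires the RHS to be a perfect cube.
Strategy: iterate y from -40 to 40, compute RHS = 29·y³ − 4, and check whether it is a (positive or negative) perfect cube.
Check small values of y:
  y = 0: RHS = -4 is not a perfect cube.
  y = 1: RHS = 25 is not a perfect cube.
  y = -1: RHS = -33 is not a perfect cube.
  y = 2: RHS = 228 is not a perfect cube.
  y = -2: RHS = -236 is not a perfect cube.
  y = 3: RHS = 779 is not a perfect cube.
  y = -3: RHS = -787 is not a perfect cube.
Continuing the search up to |y| = 40 finds no solutions either.
No (x, y) in the scanned range satisfies the equation.

No integer solutions with |y| ≤ 40.


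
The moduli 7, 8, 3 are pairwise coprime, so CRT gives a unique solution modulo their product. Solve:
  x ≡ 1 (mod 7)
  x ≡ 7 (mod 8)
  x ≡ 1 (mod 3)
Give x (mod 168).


Moduli 7, 8, 3 are pairwise coprime; by CRT there is a unique solution modulo M = 7 · 8 · 3 = 168.
Solve pairwise, accumulating the modulus:
  Start with x ≡ 1 (mod 7).
  Combine with x ≡ 7 (mod 8): since gcd(7, 8) = 1, we get a unique residue mod 56.
    Write x = 1 + 7·t and substitute into x ≡ 7 (mod 8): 7·t ≡ 7 − 1 = 6 (mod 8).
    The inverse of 7 mod 8 is 7 (since 7·7 = 49 = 6·8 + 1), so t ≡ 7·6 = 42 ≡ 2 (mod 8).
    Then x = 1 + 7·2 = 15, valid modulo lcm(7, 8) = 56: x ≡ 15 (mod 56).
  Combine with x ≡ 1 (mod 3): since gcd(56, 3) = 1, we get a unique residue mod 168.
    Write x = 15 + 56·t and substitute into x ≡ 1 (mod 3): 56·t ≡ 1 − 15 = -14 (mod 3).
    Reduce coefficients mod 3: 2·t ≡ 1 (mod 3).
    The inverse of 2 mod 3 is 2 (since 2·2 = 4 = 1·3 + 1), so t ≡ 2·1 = 2 ≡ 2 (mod 3).
    Then x = 15 + 56·2 = 127, valid modulo lcm(56, 3) = 168: x ≡ 127 (mod 168).
Verify: 127 mod 7 = 1 ✓, 127 mod 8 = 7 ✓, 127 mod 3 = 1 ✓.

x ≡ 127 (mod 168).


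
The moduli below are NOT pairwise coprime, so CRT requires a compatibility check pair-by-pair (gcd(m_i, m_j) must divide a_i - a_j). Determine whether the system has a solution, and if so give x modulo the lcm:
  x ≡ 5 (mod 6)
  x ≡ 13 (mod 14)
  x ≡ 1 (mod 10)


Moduli 6, 14, 10 are not pairwise coprime, so CRT works modulo lcm(m_i) when all pairwise compatibility conditions hold.
Pairwise compatibility: gcd(m_i, m_j) must divide a_i - a_j for every pair.
Merge one congruence at a time:
  Start: x ≡ 5 (mod 6).
  Combine with x ≡ 13 (mod 14): gcd(6, 14) = 2; 13 - 5 = 8, which IS divisible by 2, so compatible.
    Write x = 5 + 6·t and substitute into x ≡ 13 (mod 14): 6·t ≡ 13 − 5 = 8 (mod 14).
    Divide the congruence (and modulus) by g = 2: 3·t ≡ 4 (mod 7).
    The inverse of 3 mod 7 is 5 (since 3·5 = 15 = 2·7 + 1), so t ≡ 5·4 = 20 ≡ 6 (mod 7).
    Then x = 5 + 6·6 = 41, valid modulo lcm(6, 14) = 42: x ≡ 41 (mod 42).
  Combine with x ≡ 1 (mod 10): gcd(42, 10) = 2; 1 - 41 = -40, which IS divisible by 2, so compatible.
    Write x = 41 + 42·t and substitute into x ≡ 1 (mod 10): 42·t ≡ 1 − 41 = -40 (mod 10).
    Divide the congruence (and modulus) by g = 2: 21·t ≡ -20 (mod 5).
    Reduce coefficients mod 5: 1·t ≡ 0 (mod 5).
    So t ≡ 0 (mod 5).
    Then x = 41 + 42·0 = 41, valid modulo lcm(42, 10) = 210: x ≡ 41 (mod 210).
Verify: 41 mod 6 = 5, 41 mod 14 = 13, 41 mod 10 = 1.

x ≡ 41 (mod 210).


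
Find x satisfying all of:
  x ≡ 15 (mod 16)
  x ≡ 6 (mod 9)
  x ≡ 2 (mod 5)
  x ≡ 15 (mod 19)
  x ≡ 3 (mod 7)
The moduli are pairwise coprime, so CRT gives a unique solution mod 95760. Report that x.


Product of moduli M = 16 · 9 · 5 · 19 · 7 = 95760.
Merge one congruence at a time:
  Start: x ≡ 15 (mod 16).
  Combine with x ≡ 6 (mod 9); new modulus lcm = 144.
    Write x = 15 + 16·t and substitute into x ≡ 6 (mod 9): 16·t ≡ 6 − 15 = -9 (mod 9).
    Reduce coefficients mod 9: 7·t ≡ 0 (mod 9).
    The inverse of 7 mod 9 is 4 (since 7·4 = 28 = 3·9 + 1), so t ≡ 4·0 = 0 ≡ 0 (mod 9).
    Then x = 15 + 16·0 = 15, valid modulo lcm(16, 9) = 144: x ≡ 15 (mod 144).
  Combine with x ≡ 2 (mod 5); new modulus lcm = 720.
    Write x = 15 + 144·t and substitute into x ≡ 2 (mod 5): 144·t ≡ 2 − 15 = -13 (mod 5).
    Reduce coefficients mod 5: 4·t ≡ 2 (mod 5).
    The inverse of 4 mod 5 is 4 (since 4·4 = 16 = 3·5 + 1), so t ≡ 4·2 = 8 ≡ 3 (mod 5).
    Then x = 15 + 144·3 = 447, valid modulo lcm(144, 5) = 720: x ≡ 447 (mod 720).
  Combine with x ≡ 15 (mod 19); new modulus lcm = 13680.
    Write x = 447 + 720·t and substitute into x ≡ 15 (mod 19): 720·t ≡ 15 − 447 = -432 (mod 19).
    Reduce coefficients mod 19: 17·t ≡ 5 (mod 19).
    The inverse of 17 mod 19 is 9 (since 17·9 = 153 = 8·19 + 1), so t ≡ 9·5 = 45 ≡ 7 (mod 19).
    Then x = 447 + 720·7 = 5487, valid modulo lcm(720, 19) = 13680: x ≡ 5487 (mod 13680).
  Combine with x ≡ 3 (mod 7); new modulus lcm = 95760.
    Write x = 5487 + 13680·t and substitute into x ≡ 3 (mod 7): 13680·t ≡ 3 − 5487 = -5484 (mod 7).
    Reduce coefficients mod 7: 2·t ≡ 4 (mod 7).
    The inverse of 2 mod 7 is 4 (since 2·4 = 8 = 1·7 + 1), so t ≡ 4·4 = 16 ≡ 2 (mod 7).
    Then x = 5487 + 13680·2 = 32847, valid modulo lcm(13680, 7) = 95760: x ≡ 32847 (mod 95760).
Verify against each original: 32847 mod 16 = 15, 32847 mod 9 = 6, 32847 mod 5 = 2, 32847 mod 19 = 15, 32847 mod 7 = 3.

x ≡ 32847 (mod 95760).


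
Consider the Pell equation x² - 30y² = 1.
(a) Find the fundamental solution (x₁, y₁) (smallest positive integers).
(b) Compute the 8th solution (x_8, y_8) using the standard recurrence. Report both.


Step 1: Find the fundamental solution (x₁, y₁) of x² - 30y² = 1.
  Expand √30 as a continued fraction. a₀ = ⌊√30⌋ = 5; iterate m_{k+1} = d_k·a_k − m_k, d_{k+1} = (30 − m_{k+1}²)/d_k, a_{k+1} = ⌊(a₀ + m_{k+1})/d_{k+1}⌋ (starting m₀ = 0, d₀ = 1), with convergents p_k = a_k·p_{k-1} + p_{k-2}, q_k = a_k·q_{k-1} + q_{k-2} (p₋₁ = 1, q₋₁ = 0):
  k = 0: a₀ = 5; p₀/q₀ = 5/1; p₀² − 30·q₀² = 25 − 30 = -5.
  k = 1: m = 5, d = 5, a = ⌊(5 + 5)/5⌋ = 2; p/q = (2·5 + 1)/(2·1 + 0) = 11/2; p² − 30·q² = 121 − 120 = 1.
  The first convergent with p² − 30·q² = 1 gives the fundamental solution (x₁, y₁) = (11, 2).
Step 2: Apply the recurrence (x_{n+1}, y_{n+1}) = (x₁x_n + 30y₁y_n, x₁y_n + y₁x_n) repeatedly.
  From (x_1, y_1) = (11, 2): x_2 = 11·11 + 30·2·2 = 241; y_2 = 11·2 + 2·11 = 44.
  From (x_2, y_2) = (241, 44): x_3 = 11·241 + 30·2·44 = 5291; y_3 = 11·44 + 2·241 = 966.
  From (x_3, y_3) = (5291, 966): x_4 = 11·5291 + 30·2·966 = 116161; y_4 = 11·966 + 2·5291 = 21208.
  From (x_4, y_4) = (116161, 21208): x_5 = 11·116161 + 30·2·21208 = 2550251; y_5 = 11·21208 + 2·116161 = 465610.
  From (x_5, y_5) = (2550251, 465610): x_6 = 11·2550251 + 30·2·465610 = 55989361; y_6 = 11·465610 + 2·2550251 = 10222212.
  From (x_6, y_6) = (55989361, 10222212): x_7 = 11·55989361 + 30·2·10222212 = 1229215691; y_7 = 11·10222212 + 2·55989361 = 224423054.
  From (x_7, y_7) = (1229215691, 224423054): x_8 = 11·1229215691 + 30·2·224423054 = 26986755841; y_8 = 11·224423054 + 2·1229215691 = 4927084976.
Step 3: Verify x_8² - 30·y_8² = 728284990821747617281 - 728284990821747617280 = 1 (should be 1). ✓

(x_1, y_1) = (11, 2); (x_8, y_8) = (26986755841, 4927084976).


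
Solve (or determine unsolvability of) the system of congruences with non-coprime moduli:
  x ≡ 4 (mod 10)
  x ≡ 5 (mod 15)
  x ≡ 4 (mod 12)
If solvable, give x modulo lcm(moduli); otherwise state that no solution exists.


Moduli 10, 15, 12 are not pairwise coprime, so CRT works modulo lcm(m_i) when all pairwise compatibility conditions hold.
Pairwise compatibility: gcd(m_i, m_j) must divide a_i - a_j for every pair.
Merge one congruence at a time:
  Start: x ≡ 4 (mod 10).
  Combine with x ≡ 5 (mod 15): gcd(10, 15) = 5, and 5 - 4 = 1 is NOT divisible by 5.
    ⇒ system is inconsistent (no integer solution).

No solution (the system is inconsistent).


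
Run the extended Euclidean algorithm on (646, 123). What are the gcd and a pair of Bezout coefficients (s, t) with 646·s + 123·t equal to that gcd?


Euclidean algorithm on (646, 123) — divide until remainder is 0:
  646 = 5 · 123 + 31
  123 = 3 · 31 + 30
  31 = 1 · 30 + 1
  30 = 30 · 1 + 0
gcd(646, 123) = 1.
Track Bezout coefficients alongside the remainders: start with r₀ = 646 = a·1 + b·0 (s = 1, t = 0) and r₁ = 123 = a·0 + b·1 (s = 0, t = 1); each new remainder r_{k+1} = r_{k-1} − q_k·r_k inherits s_{k+1} = s_{k-1} − q_k·s_k, t_{k+1} = t_{k-1} − q_k·t_k, so r_k = a·s_k + b·t_k at every step:
  q = 5: r = 31, s = 1 − 5·0 = 1, t = 0 − 5·1 = -5  (check: 646·1 + 123·(-5) = 31)
  q = 3: r = 30, s = 0 − 3·1 = -3, t = 1 − 3·(-5) = 16  (check: 646·(-3) + 123·16 = 30)
  q = 1: r = 1, s = 1 − 1·(-3) = 4, t = -5 − 1·16 = -21  (check: 646·4 + 123·(-21) = 1)
The row with r = 1 (the gcd) gives the Bezout coefficients s = 4, t = -21.
Result: 646 · (4) + 123 · (-21) = 1.

gcd(646, 123) = 1; s = 4, t = -21 (check: 646·4 + 123·(-21) = 1).


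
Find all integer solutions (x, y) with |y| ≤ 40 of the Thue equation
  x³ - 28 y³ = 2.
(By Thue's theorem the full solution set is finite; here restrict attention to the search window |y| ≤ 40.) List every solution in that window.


The equation is x³ - 28y³ = 2. For fixed y, x³ = 28·y³ + 2, so a solution requires the RHS to be a perfect cube.
Strategy: iterate y from -40 to 40, compute RHS = 28·y³ + 2, and check whether it is a (positive or negative) perfect cube.
Check small values of y:
  y = 0: RHS = 2 is not a perfect cube.
  y = 1: RHS = 30 is not a perfect cube.
  y = -1: RHS = -26 is not a perfect cube.
  y = 2: RHS = 226 is not a perfect cube.
  y = -2: RHS = -222 is not a perfect cube.
  y = 3: RHS = 758 is not a perfect cube.
  y = -3: RHS = -754 is not a perfect cube.
Continuing the search up to |y| = 40 finds no solutions either.
No (x, y) in the scanned range satisfies the equation.

No integer solutions with |y| ≤ 40.


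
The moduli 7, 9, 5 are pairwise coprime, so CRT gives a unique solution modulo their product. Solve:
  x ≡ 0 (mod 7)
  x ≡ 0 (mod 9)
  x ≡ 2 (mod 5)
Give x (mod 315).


Moduli 7, 9, 5 are pairwise coprime; by CRT there is a unique solution modulo M = 7 · 9 · 5 = 315.
Solve pairwise, accumulating the modulus:
  Start with x ≡ 0 (mod 7).
  Combine with x ≡ 0 (mod 9): since gcd(7, 9) = 1, we get a unique residue mod 63.
    Write x = 0 + 7·t and substitute into x ≡ 0 (mod 9): 7·t ≡ 0 − 0 = 0 (mod 9).
    The inverse of 7 mod 9 is 4 (since 7·4 = 28 = 3·9 + 1), so t ≡ 4·0 = 0 ≡ 0 (mod 9).
    Then x = 0 + 7·0 = 0, valid modulo lcm(7, 9) = 63: x ≡ 0 (mod 63).
  Combine with x ≡ 2 (mod 5): since gcd(63, 5) = 1, we get a unique residue mod 315.
    Write x = 0 + 63·t and substitute into x ≡ 2 (mod 5): 63·t ≡ 2 − 0 = 2 (mod 5).
    Reduce coefficients mod 5: 3·t ≡ 2 (mod 5).
    The inverse of 3 mod 5 is 2 (since 3·2 = 6 = 1·5 + 1), so t ≡ 2·2 = 4 ≡ 4 (mod 5).
    Then x = 0 + 63·4 = 252, valid modulo lcm(63, 5) = 315: x ≡ 252 (mod 315).
Verify: 252 mod 7 = 0 ✓, 252 mod 9 = 0 ✓, 252 mod 5 = 2 ✓.

x ≡ 252 (mod 315).


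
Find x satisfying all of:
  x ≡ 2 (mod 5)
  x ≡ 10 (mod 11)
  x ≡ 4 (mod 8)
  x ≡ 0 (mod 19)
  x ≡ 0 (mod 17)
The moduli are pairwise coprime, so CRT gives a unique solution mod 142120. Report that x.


Product of moduli M = 5 · 11 · 8 · 19 · 17 = 142120.
Merge one congruence at a time:
  Start: x ≡ 2 (mod 5).
  Combine with x ≡ 10 (mod 11); new modulus lcm = 55.
    Write x = 2 + 5·t and substitute into x ≡ 10 (mod 11): 5·t ≡ 10 − 2 = 8 (mod 11).
    The inverse of 5 mod 11 is 9 (since 5·9 = 45 = 4·11 + 1), so t ≡ 9·8 = 72 ≡ 6 (mod 11).
    Then x = 2 + 5·6 = 32, valid modulo lcm(5, 11) = 55: x ≡ 32 (mod 55).
  Combine with x ≡ 4 (mod 8); new modulus lcm = 440.
    Write x = 32 + 55·t and substitute into x ≡ 4 (mod 8): 55·t ≡ 4 − 32 = -28 (mod 8).
    Reduce coefficients mod 8: 7·t ≡ 4 (mod 8).
    The inverse of 7 mod 8 is 7 (since 7·7 = 49 = 6·8 + 1), so t ≡ 7·4 = 28 ≡ 4 (mod 8).
    Then x = 32 + 55·4 = 252, valid modulo lcm(55, 8) = 440: x ≡ 252 (mod 440).
  Combine with x ≡ 0 (mod 19); new modulus lcm = 8360.
    Write x = 252 + 440·t and substitute into x ≡ 0 (mod 19): 440·t ≡ 0 − 252 = -252 (mod 19).
    Reduce coefficients mod 19: 3·t ≡ 14 (mod 19).
    The inverse of 3 mod 19 is 13 (since 3·13 = 39 = 2·19 + 1), so t ≡ 13·14 = 182 ≡ 11 (mod 19).
    Then x = 252 + 440·11 = 5092, valid modulo lcm(440, 19) = 8360: x ≡ 5092 (mod 8360).
  Combine with x ≡ 0 (mod 17); new modulus lcm = 142120.
    Write x = 5092 + 8360·t and substitute into x ≡ 0 (mod 17): 8360·t ≡ 0 − 5092 = -5092 (mod 17).
    Reduce coefficients mod 17: 13·t ≡ 8 (mod 17).
    The inverse of 13 mod 17 is 4 (since 13·4 = 52 = 3·17 + 1), so t ≡ 4·8 = 32 ≡ 15 (mod 17).
    Then x = 5092 + 8360·15 = 130492, valid modulo lcm(8360, 17) = 142120: x ≡ 130492 (mod 142120).
Verify against each original: 130492 mod 5 = 2, 130492 mod 11 = 10, 130492 mod 8 = 4, 130492 mod 19 = 0, 130492 mod 17 = 0.

x ≡ 130492 (mod 142120).


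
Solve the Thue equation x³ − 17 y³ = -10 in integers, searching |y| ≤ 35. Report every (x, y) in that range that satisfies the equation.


The equation is x³ - 17y³ = -10. For fixed y, x³ = 17·y³ − 10, so a solution requires the RHS to be a perfect cube.
Strategy: iterate y from -35 to 35, compute RHS = 17·y³ − 10, and check whether it is a (positive or negative) perfect cube.
Check small values of y:
  y = 0: RHS = -10 is not a perfect cube.
  y = 1: RHS = 7 is not a perfect cube.
  y = -1: RHS = -27 = (-3)³ ⇒ x = -3 works.
  y = 2: RHS = 126 is not a perfect cube.
  y = -2: RHS = -146 is not a perfect cube.
  y = 3: RHS = 449 is not a perfect cube.
  y = -3: RHS = -469 is not a perfect cube.
Continuing the search up to |y| = 35 finds no further solutions beyond those listed.
Collected solutions: (-3, -1).

Solutions (with |y| ≤ 35): (-3, -1).


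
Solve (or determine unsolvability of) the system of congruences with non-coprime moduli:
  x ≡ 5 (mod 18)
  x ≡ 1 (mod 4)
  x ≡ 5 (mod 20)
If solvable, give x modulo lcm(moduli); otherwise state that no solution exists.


Moduli 18, 4, 20 are not pairwise coprime, so CRT works modulo lcm(m_i) when all pairwise compatibility conditions hold.
Pairwise compatibility: gcd(m_i, m_j) must divide a_i - a_j for every pair.
Merge one congruence at a time:
  Start: x ≡ 5 (mod 18).
  Combine with x ≡ 1 (mod 4): gcd(18, 4) = 2; 1 - 5 = -4, which IS divisible by 2, so compatible.
    Write x = 5 + 18·t and substitute into x ≡ 1 (mod 4): 18·t ≡ 1 − 5 = -4 (mod 4).
    Divide the congruence (and modulus) by g = 2: 9·t ≡ -2 (mod 2).
    Reduce coefficients mod 2: 1·t ≡ 0 (mod 2).
    So t ≡ 0 (mod 2).
    Then x = 5 + 18·0 = 5, valid modulo lcm(18, 4) = 36: x ≡ 5 (mod 36).
  Combine with x ≡ 5 (mod 20): gcd(36, 20) = 4; 5 - 5 = 0, which IS divisible by 4, so compatible.
    Write x = 5 + 36·t and substitute into x ≡ 5 (mod 20): 36·t ≡ 5 − 5 = 0 (mod 20).
    Divide the congruence (and modulus) by g = 4: 9·t ≡ 0 (mod 5).
    Reduce coefficients mod 5: 4·t ≡ 0 (mod 5).
    The inverse of 4 mod 5 is 4 (since 4·4 = 16 = 3·5 + 1), so t ≡ 4·0 = 0 ≡ 0 (mod 5).
    Then x = 5 + 36·0 = 5, valid modulo lcm(36, 20) = 180: x ≡ 5 (mod 180).
Verify: 5 mod 18 = 5, 5 mod 4 = 1, 5 mod 20 = 5.

x ≡ 5 (mod 180).


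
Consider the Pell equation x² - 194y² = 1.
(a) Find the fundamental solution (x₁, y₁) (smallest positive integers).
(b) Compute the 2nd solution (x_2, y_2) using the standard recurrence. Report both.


Step 1: Find the fundamental solution (x₁, y₁) of x² - 194y² = 1.
  Expand √194 as a continued fraction. a₀ = ⌊√194⌋ = 13; iterate m_{k+1} = d_k·a_k − m_k, d_{k+1} = (194 − m_{k+1}²)/d_k, a_{k+1} = ⌊(a₀ + m_{k+1})/d_{k+1}⌋ (starting m₀ = 0, d₀ = 1), with convergents p_k = a_k·p_{k-1} + p_{k-2}, q_k = a_k·q_{k-1} + q_{k-2} (p₋₁ = 1, q₋₁ = 0):
  k = 0: a₀ = 13; p₀/q₀ = 13/1; p₀² − 194·q₀² = 169 − 194 = -25.
  k = 1: m = 13, d = 25, a = ⌊(13 + 13)/25⌋ = 1; p/q = (1·13 + 1)/(1·1 + 0) = 14/1; p² − 194·q² = 196 − 194 = 2.
  k = 2: m = 12, d = 2, a = ⌊(13 + 12)/2⌋ = 12; p/q = (12·14 + 13)/(12·1 + 1) = 181/13; p² − 194·q² = 32761 − 32786 = -25.
  k = 3: m = 12, d = 25, a = ⌊(13 + 12)/25⌋ = 1; p/q = (1·181 + 14)/(1·13 + 1) = 195/14; p² − 194·q² = 38025 − 38024 = 1.
  The first convergent with p² − 194·q² = 1 gives the fundamental solution (x₁, y₁) = (195, 14).
Step 2: Apply the recurrence (x_{n+1}, y_{n+1}) = (x₁x_n + 194y₁y_n, x₁y_n + y₁x_n) repeatedly.
  From (x_1, y_1) = (195, 14): x_2 = 195·195 + 194·14·14 = 76049; y_2 = 195·14 + 14·195 = 5460.
Step 3: Verify x_2² - 194·y_2² = 5783450401 - 5783450400 = 1 (should be 1). ✓

(x_1, y_1) = (195, 14); (x_2, y_2) = (76049, 5460).


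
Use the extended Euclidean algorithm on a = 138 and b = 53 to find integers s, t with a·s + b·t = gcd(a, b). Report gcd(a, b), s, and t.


Euclidean algorithm on (138, 53) — divide until remainder is 0:
  138 = 2 · 53 + 32
  53 = 1 · 32 + 21
  32 = 1 · 21 + 11
  21 = 1 · 11 + 10
  11 = 1 · 10 + 1
  10 = 10 · 1 + 0
gcd(138, 53) = 1.
Track Bezout coefficients alongside the remainders: start with r₀ = 138 = a·1 + b·0 (s = 1, t = 0) and r₁ = 53 = a·0 + b·1 (s = 0, t = 1); each new remainder r_{k+1} = r_{k-1} − q_k·r_k inherits s_{k+1} = s_{k-1} − q_k·s_k, t_{k+1} = t_{k-1} − q_k·t_k, so r_k = a·s_k + b·t_k at every step:
  q = 2: r = 32, s = 1 − 2·0 = 1, t = 0 − 2·1 = -2  (check: 138·1 + 53·(-2) = 32)
  q = 1: r = 21, s = 0 − 1·1 = -1, t = 1 − 1·(-2) = 3  (check: 138·(-1) + 53·3 = 21)
  q = 1: r = 11, s = 1 − 1·(-1) = 2, t = -2 − 1·3 = -5  (check: 138·2 + 53·(-5) = 11)
  q = 1: r = 10, s = -1 − 1·2 = -3, t = 3 − 1·(-5) = 8  (check: 138·(-3) + 53·8 = 10)
  q = 1: r = 1, s = 2 − 1·(-3) = 5, t = -5 − 1·8 = -13  (check: 138·5 + 53·(-13) = 1)
The row with r = 1 (the gcd) gives the Bezout coefficients s = 5, t = -13.
Result: 138 · (5) + 53 · (-13) = 1.

gcd(138, 53) = 1; s = 5, t = -13 (check: 138·5 + 53·(-13) = 1).


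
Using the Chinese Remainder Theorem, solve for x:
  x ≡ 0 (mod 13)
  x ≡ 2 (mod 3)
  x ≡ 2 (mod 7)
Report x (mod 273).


Moduli 13, 3, 7 are pairwise coprime; by CRT there is a unique solution modulo M = 13 · 3 · 7 = 273.
Solve pairwise, accumulating the modulus:
  Start with x ≡ 0 (mod 13).
  Combine with x ≡ 2 (mod 3): since gcd(13, 3) = 1, we get a unique residue mod 39.
    Write x = 0 + 13·t and substitute into x ≡ 2 (mod 3): 13·t ≡ 2 − 0 = 2 (mod 3).
    Reduce coefficients mod 3: 1·t ≡ 2 (mod 3).
    So t ≡ 2 (mod 3).
    Then x = 0 + 13·2 = 26, valid modulo lcm(13, 3) = 39: x ≡ 26 (mod 39).
  Combine with x ≡ 2 (mod 7): since gcd(39, 7) = 1, we get a unique residue mod 273.
    Write x = 26 + 39·t and substitute into x ≡ 2 (mod 7): 39·t ≡ 2 − 26 = -24 (mod 7).
    Reduce coefficients mod 7: 4·t ≡ 4 (mod 7).
    The inverse of 4 mod 7 is 2 (since 4·2 = 8 = 1·7 + 1), so t ≡ 2·4 = 8 ≡ 1 (mod 7).
    Then x = 26 + 39·1 = 65, valid modulo lcm(39, 7) = 273: x ≡ 65 (mod 273).
Verify: 65 mod 13 = 0 ✓, 65 mod 3 = 2 ✓, 65 mod 7 = 2 ✓.

x ≡ 65 (mod 273).


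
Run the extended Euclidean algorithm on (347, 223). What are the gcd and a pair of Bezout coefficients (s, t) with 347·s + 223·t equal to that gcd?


Euclidean algorithm on (347, 223) — divide until remainder is 0:
  347 = 1 · 223 + 124
  223 = 1 · 124 + 99
  124 = 1 · 99 + 25
  99 = 3 · 25 + 24
  25 = 1 · 24 + 1
  24 = 24 · 1 + 0
gcd(347, 223) = 1.
Track Bezout coefficients alongside the remainders: start with r₀ = 347 = a·1 + b·0 (s = 1, t = 0) and r₁ = 223 = a·0 + b·1 (s = 0, t = 1); each new remainder r_{k+1} = r_{k-1} − q_k·r_k inherits s_{k+1} = s_{k-1} − q_k·s_k, t_{k+1} = t_{k-1} − q_k·t_k, so r_k = a·s_k + b·t_k at every step:
  q = 1: r = 124, s = 1 − 1·0 = 1, t = 0 − 1·1 = -1  (check: 347·1 + 223·(-1) = 124)
  q = 1: r = 99, s = 0 − 1·1 = -1, t = 1 − 1·(-1) = 2  (check: 347·(-1) + 223·2 = 99)
  q = 1: r = 25, s = 1 − 1·(-1) = 2, t = -1 − 1·2 = -3  (check: 347·2 + 223·(-3) = 25)
  q = 3: r = 24, s = -1 − 3·2 = -7, t = 2 − 3·(-3) = 11  (check: 347·(-7) + 223·11 = 24)
  q = 1: r = 1, s = 2 − 1·(-7) = 9, t = -3 − 1·11 = -14  (check: 347·9 + 223·(-14) = 1)
The row with r = 1 (the gcd) gives the Bezout coefficients s = 9, t = -14.
Result: 347 · (9) + 223 · (-14) = 1.

gcd(347, 223) = 1; s = 9, t = -14 (check: 347·9 + 223·(-14) = 1).


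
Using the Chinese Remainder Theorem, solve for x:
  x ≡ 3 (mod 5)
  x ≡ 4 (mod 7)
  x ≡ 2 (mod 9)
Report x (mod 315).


Moduli 5, 7, 9 are pairwise coprime; by CRT there is a unique solution modulo M = 5 · 7 · 9 = 315.
Solve pairwise, accumulating the modulus:
  Start with x ≡ 3 (mod 5).
  Combine with x ≡ 4 (mod 7): since gcd(5, 7) = 1, we get a unique residue mod 35.
    Write x = 3 + 5·t and substitute into x ≡ 4 (mod 7): 5·t ≡ 4 − 3 = 1 (mod 7).
    The inverse of 5 mod 7 is 3 (since 5·3 = 15 = 2·7 + 1), so t ≡ 3·1 = 3 ≡ 3 (mod 7).
    Then x = 3 + 5·3 = 18, valid modulo lcm(5, 7) = 35: x ≡ 18 (mod 35).
  Combine with x ≡ 2 (mod 9): since gcd(35, 9) = 1, we get a unique residue mod 315.
    Write x = 18 + 35·t and substitute into x ≡ 2 (mod 9): 35·t ≡ 2 − 18 = -16 (mod 9).
    Reduce coefficients mod 9: 8·t ≡ 2 (mod 9).
    The inverse of 8 mod 9 is 8 (since 8·8 = 64 = 7·9 + 1), so t ≡ 8·2 = 16 ≡ 7 (mod 9).
    Then x = 18 + 35·7 = 263, valid modulo lcm(35, 9) = 315: x ≡ 263 (mod 315).
Verify: 263 mod 5 = 3 ✓, 263 mod 7 = 4 ✓, 263 mod 9 = 2 ✓.

x ≡ 263 (mod 315).


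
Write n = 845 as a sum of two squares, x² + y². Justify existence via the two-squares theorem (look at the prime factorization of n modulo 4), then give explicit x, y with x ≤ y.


Step 1: Factor n = 845 = 5 · 13^2.
Step 2: Check the mod-4 condition on each prime factor: 5 ≡ 1 (mod 4), exponent 1; 13 ≡ 1 (mod 4), exponent 2.
All primes ≡ 3 (mod 4) appear to even exponent (or don't appear), so by the two-squares theorem n IS expressible as a sum of two squares.
Step 3: Build a representation. Here n = 5 · 13 · 13 is a product of primes ≡ 1 (mod 4). Each prime p ≡ 1 (mod 4) is itself a sum of two squares; find a² by testing p − a² for a perfect square:
  5: 5 − 1² = 4 = 2² ⇒ 5 = 1² + 2².
  13: 13 − 1² = 12, 13 − 2² = 9 = 3² ⇒ 13 = 2² + 3².
  Combine using the Brahmagupta–Fibonacci identity (a² + b²)(c² + d²) = (ac − bd)² + (ad + bc)² = (ac + bd)² + (ad − bc)²:
  5 · 13 = 65: from (1² + 2²)(2² + 3²), take (1·2 − 2·3, 1·3 + 2·2) = (2 − 6, 3 + 4) = (-4, 7); dropping signs (only squares matter) gives (4, 7); check 4² + 7² = 16 + 49 = 65 ✓.
  65 · 13 = 845: from (4² + 7²)(2² + 3²), take (4·2 − 7·3, 4·3 + 7·2) = (8 − 21, 12 + 14) = (-13, 26); dropping signs (only squares matter) gives (13, 26); check 13² + 26² = 169 + 676 = 845 ✓.
Step 4: Order so x ≤ y and verify: 13² + 26² = 169 + 676 = 845 = n. ✓

n = 845 = 13² + 26² (one valid representation with x ≤ y).


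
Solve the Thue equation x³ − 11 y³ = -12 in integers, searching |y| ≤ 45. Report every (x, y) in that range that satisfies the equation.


The equation is x³ - 11y³ = -12. For fixed y, x³ = 11·y³ − 12, so a solution requires the RHS to be a perfect cube.
Strategy: iterate y from -45 to 45, compute RHS = 11·y³ − 12, and check whether it is a (positive or negative) perfect cube.
Check small values of y:
  y = 0: RHS = -12 is not a perfect cube.
  y = 1: RHS = -1 = (-1)³ ⇒ x = -1 works.
  y = -1: RHS = -23 is not a perfect cube.
  y = 2: RHS = 76 is not a perfect cube.
  y = -2: RHS = -100 is not a perfect cube.
  y = 3: RHS = 285 is not a perfect cube.
  y = -3: RHS = -309 is not a perfect cube.
Continuing the search up to |y| = 45 finds no further solutions beyond those listed.
Collected solutions: (-1, 1).

Solutions (with |y| ≤ 45): (-1, 1).


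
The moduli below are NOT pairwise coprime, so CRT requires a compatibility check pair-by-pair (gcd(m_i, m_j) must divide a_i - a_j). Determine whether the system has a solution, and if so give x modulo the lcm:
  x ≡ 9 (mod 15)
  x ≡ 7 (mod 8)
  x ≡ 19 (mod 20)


Moduli 15, 8, 20 are not pairwise coprime, so CRT works modulo lcm(m_i) when all pairwise compatibility conditions hold.
Pairwise compatibility: gcd(m_i, m_j) must divide a_i - a_j for every pair.
Merge one congruence at a time:
  Start: x ≡ 9 (mod 15).
  Combine with x ≡ 7 (mod 8): gcd(15, 8) = 1; 7 - 9 = -2, which IS divisible by 1, so compatible.
    Write x = 9 + 15·t and substitute into x ≡ 7 (mod 8): 15·t ≡ 7 − 9 = -2 (mod 8).
    Reduce coefficients mod 8: 7·t ≡ 6 (mod 8).
    The inverse of 7 mod 8 is 7 (since 7·7 = 49 = 6·8 + 1), so t ≡ 7·6 = 42 ≡ 2 (mod 8).
    Then x = 9 + 15·2 = 39, valid modulo lcm(15, 8) = 120: x ≡ 39 (mod 120).
  Combine with x ≡ 19 (mod 20): gcd(120, 20) = 20; 19 - 39 = -20, which IS divisible by 20, so compatible.
    Write x = 39 + 120·t and substitute into x ≡ 19 (mod 20): 120·t ≡ 19 − 39 = -20 (mod 20).
    Divide the congruence (and modulus) by g = 20: 6·t ≡ -1 (mod 1).
    Modulo 1 every t works; take t = 0.
    Then x = 39 + 120·0 = 39, valid modulo lcm(120, 20) = 120: x ≡ 39 (mod 120).
Verify: 39 mod 15 = 9, 39 mod 8 = 7, 39 mod 20 = 19.

x ≡ 39 (mod 120).


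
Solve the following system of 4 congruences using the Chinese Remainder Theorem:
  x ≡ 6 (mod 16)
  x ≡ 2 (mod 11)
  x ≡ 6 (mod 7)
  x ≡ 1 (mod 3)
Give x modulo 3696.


Product of moduli M = 16 · 11 · 7 · 3 = 3696.
Merge one congruence at a time:
  Start: x ≡ 6 (mod 16).
  Combine with x ≡ 2 (mod 11); new modulus lcm = 176.
    Write x = 6 + 16·t and substitute into x ≡ 2 (mod 11): 16·t ≡ 2 − 6 = -4 (mod 11).
    Reduce coefficients mod 11: 5·t ≡ 7 (mod 11).
    The inverse of 5 mod 11 is 9 (since 5·9 = 45 = 4·11 + 1), so t ≡ 9·7 = 63 ≡ 8 (mod 11).
    Then x = 6 + 16·8 = 134, valid modulo lcm(16, 11) = 176: x ≡ 134 (mod 176).
  Combine with x ≡ 6 (mod 7); new modulus lcm = 1232.
    Write x = 134 + 176·t and substitute into x ≡ 6 (mod 7): 176·t ≡ 6 − 134 = -128 (mod 7).
    Reduce coefficients mod 7: 1·t ≡ 5 (mod 7).
    So t ≡ 5 (mod 7).
    Then x = 134 + 176·5 = 1014, valid modulo lcm(176, 7) = 1232: x ≡ 1014 (mod 1232).
  Combine with x ≡ 1 (mod 3); new modulus lcm = 3696.
    Write x = 1014 + 1232·t and substitute into x ≡ 1 (mod 3): 1232·t ≡ 1 − 1014 = -1013 (mod 3).
    Reduce coefficients mod 3: 2·t ≡ 1 (mod 3).
    The inverse of 2 mod 3 is 2 (since 2·2 = 4 = 1·3 + 1), so t ≡ 2·1 = 2 ≡ 2 (mod 3).
    Then x = 1014 + 1232·2 = 3478, valid modulo lcm(1232, 3) = 3696: x ≡ 3478 (mod 3696).
Verify against each original: 3478 mod 16 = 6, 3478 mod 11 = 2, 3478 mod 7 = 6, 3478 mod 3 = 1.

x ≡ 3478 (mod 3696).


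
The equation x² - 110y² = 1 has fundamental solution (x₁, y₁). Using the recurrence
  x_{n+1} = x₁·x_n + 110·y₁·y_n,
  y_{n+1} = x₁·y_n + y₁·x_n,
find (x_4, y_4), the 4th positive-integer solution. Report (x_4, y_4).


Step 1: Find the fundamental solution (x₁, y₁) of x² - 110y² = 1.
  Expand √110 as a continued fraction. a₀ = ⌊√110⌋ = 10; iterate m_{k+1} = d_k·a_k − m_k, d_{k+1} = (110 − m_{k+1}²)/d_k, a_{k+1} = ⌊(a₀ + m_{k+1})/d_{k+1}⌋ (starting m₀ = 0, d₀ = 1), with convergents p_k = a_k·p_{k-1} + p_{k-2}, q_k = a_k·q_{k-1} + q_{k-2} (p₋₁ = 1, q₋₁ = 0):
  k = 0: a₀ = 10; p₀/q₀ = 10/1; p₀² − 110·q₀² = 100 − 110 = -10.
  k = 1: m = 10, d = 10, a = ⌊(10 + 10)/10⌋ = 2; p/q = (2·10 + 1)/(2·1 + 0) = 21/2; p² − 110·q² = 441 − 440 = 1.
  The first convergent with p² − 110·q² = 1 gives the fundamental solution (x₁, y₁) = (21, 2).
Step 2: Apply the recurrence (x_{n+1}, y_{n+1}) = (x₁x_n + 110y₁y_n, x₁y_n + y₁x_n) repeatedly.
  From (x_1, y_1) = (21, 2): x_2 = 21·21 + 110·2·2 = 881; y_2 = 21·2 + 2·21 = 84.
  From (x_2, y_2) = (881, 84): x_3 = 21·881 + 110·2·84 = 36981; y_3 = 21·84 + 2·881 = 3526.
  From (x_3, y_3) = (36981, 3526): x_4 = 21·36981 + 110·2·3526 = 1552321; y_4 = 21·3526 + 2·36981 = 148008.
Step 3: Verify x_4² - 110·y_4² = 2409700487041 - 2409700487040 = 1 (should be 1). ✓

(x_1, y_1) = (21, 2); (x_4, y_4) = (1552321, 148008).


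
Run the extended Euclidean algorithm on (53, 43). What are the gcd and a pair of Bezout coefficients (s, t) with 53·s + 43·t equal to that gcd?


Euclidean algorithm on (53, 43) — divide until remainder is 0:
  53 = 1 · 43 + 10
  43 = 4 · 10 + 3
  10 = 3 · 3 + 1
  3 = 3 · 1 + 0
gcd(53, 43) = 1.
Track Bezout coefficients alongside the remainders: start with r₀ = 53 = a·1 + b·0 (s = 1, t = 0) and r₁ = 43 = a·0 + b·1 (s = 0, t = 1); each new remainder r_{k+1} = r_{k-1} − q_k·r_k inherits s_{k+1} = s_{k-1} − q_k·s_k, t_{k+1} = t_{k-1} − q_k·t_k, so r_k = a·s_k + b·t_k at every step:
  q = 1: r = 10, s = 1 − 1·0 = 1, t = 0 − 1·1 = -1  (check: 53·1 + 43·(-1) = 10)
  q = 4: r = 3, s = 0 − 4·1 = -4, t = 1 − 4·(-1) = 5  (check: 53·(-4) + 43·5 = 3)
  q = 3: r = 1, s = 1 − 3·(-4) = 13, t = -1 − 3·5 = -16  (check: 53·13 + 43·(-16) = 1)
The row with r = 1 (the gcd) gives the Bezout coefficients s = 13, t = -16.
Result: 53 · (13) + 43 · (-16) = 1.

gcd(53, 43) = 1; s = 13, t = -16 (check: 53·13 + 43·(-16) = 1).


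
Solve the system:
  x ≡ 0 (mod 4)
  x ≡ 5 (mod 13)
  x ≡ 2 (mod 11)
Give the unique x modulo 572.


Moduli 4, 13, 11 are pairwise coprime; by CRT there is a unique solution modulo M = 4 · 13 · 11 = 572.
Solve pairwise, accumulating the modulus:
  Start with x ≡ 0 (mod 4).
  Combine with x ≡ 5 (mod 13): since gcd(4, 13) = 1, we get a unique residue mod 52.
    Write x = 0 + 4·t and substitute into x ≡ 5 (mod 13): 4·t ≡ 5 − 0 = 5 (mod 13).
    The inverse of 4 mod 13 is 10 (since 4·10 = 40 = 3·13 + 1), so t ≡ 10·5 = 50 ≡ 11 (mod 13).
    Then x = 0 + 4·11 = 44, valid modulo lcm(4, 13) = 52: x ≡ 44 (mod 52).
  Combine with x ≡ 2 (mod 11): since gcd(52, 11) = 1, we get a unique residue mod 572.
    Write x = 44 + 52·t and substitute into x ≡ 2 (mod 11): 52·t ≡ 2 − 44 = -42 (mod 11).
    Reduce coefficients mod 11: 8·t ≡ 2 (mod 11).
    The inverse of 8 mod 11 is 7 (since 8·7 = 56 = 5·11 + 1), so t ≡ 7·2 = 14 ≡ 3 (mod 11).
    Then x = 44 + 52·3 = 200, valid modulo lcm(52, 11) = 572: x ≡ 200 (mod 572).
Verify: 200 mod 4 = 0 ✓, 200 mod 13 = 5 ✓, 200 mod 11 = 2 ✓.

x ≡ 200 (mod 572).
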